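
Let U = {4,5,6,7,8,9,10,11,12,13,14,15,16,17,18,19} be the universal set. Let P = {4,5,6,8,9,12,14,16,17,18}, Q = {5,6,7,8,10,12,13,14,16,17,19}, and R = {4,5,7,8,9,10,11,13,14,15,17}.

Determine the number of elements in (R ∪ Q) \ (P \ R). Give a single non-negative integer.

12

R ∪ Q = {4,5,6,7,8,9,10,11,12,13,14,15,16,17,19}
P \ R = {6,12,16,18}
(R ∪ Q) \ (P \ R) = {4,5,7,8,9,10,11,13,14,15,17,19}
|(R ∪ Q) \ (P \ R)| = 12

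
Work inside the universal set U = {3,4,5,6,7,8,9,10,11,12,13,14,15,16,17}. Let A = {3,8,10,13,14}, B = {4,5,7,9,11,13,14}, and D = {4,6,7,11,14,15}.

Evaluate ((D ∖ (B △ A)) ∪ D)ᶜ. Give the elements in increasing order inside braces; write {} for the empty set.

{3,5,8,9,10,12,13,16,17}

B △ A = {3,4,5,7,8,9,10,11}
D ∖ (B △ A) = {6,14,15}
(D ∖ (B △ A)) ∪ D = {4,6,7,11,14,15}
((D ∖ (B △ A)) ∪ D)ᶜ = {3,5,8,9,10,12,13,16,17}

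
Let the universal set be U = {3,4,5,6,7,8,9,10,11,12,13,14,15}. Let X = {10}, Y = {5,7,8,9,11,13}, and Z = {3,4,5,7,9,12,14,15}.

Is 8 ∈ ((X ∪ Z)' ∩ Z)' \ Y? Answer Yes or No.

No

8 ∉ X and 8 ∉ Z, so 8 ∉ X ∪ Z
8 ∈ (X ∪ Z)' since 8 ∉ (X ∪ Z)
8 ∈ (X ∪ Z)' and 8 ∉ Z, so 8 ∉ (X ∪ Z)' ∩ Z
8 ∈ ((X ∪ Z)' ∩ Z)' since 8 ∉ ((X ∪ Z)' ∩ Z)
8 ∈ ((X ∪ Z)' ∩ Z)' and 8 ∈ Y, so 8 ∉ ((X ∪ Z)' ∩ Z)' \ Y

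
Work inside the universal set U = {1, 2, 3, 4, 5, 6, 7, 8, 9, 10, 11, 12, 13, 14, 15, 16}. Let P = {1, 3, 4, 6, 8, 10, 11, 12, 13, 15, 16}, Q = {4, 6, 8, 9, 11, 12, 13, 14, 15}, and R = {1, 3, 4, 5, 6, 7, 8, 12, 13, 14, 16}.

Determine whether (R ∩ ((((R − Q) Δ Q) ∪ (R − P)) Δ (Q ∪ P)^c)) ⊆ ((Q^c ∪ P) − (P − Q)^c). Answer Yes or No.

No

R − Q = {1, 3, 5, 7, 16}
(R − Q) Δ Q = {1, 3, 4, 5, 6, 7, 8, 9, 11, 12, 13, 14, 15, 16}
R − P = {5, 7, 14}
((R − Q) Δ Q) ∪ (R − P) = {1, 3, 4, 5, 6, 7, 8, 9, 11, 12, 13, 14, 15, 16}
Q ∪ P = {1, 3, 4, 6, 8, 9, 10, 11, 12, 13, 14, 15, 16}
(Q ∪ P)^c = {2, 5, 7}
(((R − Q) Δ Q) ∪ (R − P)) Δ (Q ∪ P)^c = {1, 2, 3, 4, 6, 8, 9, 11, 12, 13, 14, 15, 16}
R ∩ ((((R − Q) Δ Q) ∪ (R − P)) Δ (Q ∪ P)^c) = {1, 3, 4, 6, 8, 12, 13, 14, 16}
Q^c = {1, 2, 3, 5, 7, 10, 16}
Q^c ∪ P = {1, 2, 3, 4, 5, 6, 7, 8, 10, 11, 12, 13, 15, 16}
P − Q = {1, 3, 10, 16}
(P − Q)^c = {2, 4, 5, 6, 7, 8, 9, 11, 12, 13, 14, 15}
(Q^c ∪ P) − (P − Q)^c = {1, 3, 10, 16}
4 ∈ R ∩ ((((R − Q) Δ Q) ∪ (R − P)) Δ (Q ∪ P)^c) but 4 ∉ (Q^c ∪ P) − (P − Q)^c, so the inclusion fails.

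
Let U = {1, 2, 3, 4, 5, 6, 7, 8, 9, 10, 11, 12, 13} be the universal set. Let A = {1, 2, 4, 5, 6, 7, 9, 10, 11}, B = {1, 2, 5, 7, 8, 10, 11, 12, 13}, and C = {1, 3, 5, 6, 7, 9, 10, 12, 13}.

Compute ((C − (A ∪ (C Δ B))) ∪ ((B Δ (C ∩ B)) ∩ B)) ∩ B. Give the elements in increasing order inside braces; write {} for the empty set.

{2, 8, 11, 12, 13}

C Δ B = {2, 3, 6, 8, 9, 11}
A ∪ (C Δ B) = {1, 2, 3, 4, 5, 6, 7, 8, 9, 10, 11}
C − (A ∪ (C Δ B)) = {12, 13}
C ∩ B = {1, 5, 7, 10, 12, 13}
B Δ (C ∩ B) = {2, 8, 11}
(B Δ (C ∩ B)) ∩ B = {2, 8, 11}
(C − (A ∪ (C Δ B))) ∪ ((B Δ (C ∩ B)) ∩ B) = {2, 8, 11, 12, 13}
((C − (A ∪ (C Δ B))) ∪ ((B Δ (C ∩ B)) ∩ B)) ∩ B = {2, 8, 11, 12, 13}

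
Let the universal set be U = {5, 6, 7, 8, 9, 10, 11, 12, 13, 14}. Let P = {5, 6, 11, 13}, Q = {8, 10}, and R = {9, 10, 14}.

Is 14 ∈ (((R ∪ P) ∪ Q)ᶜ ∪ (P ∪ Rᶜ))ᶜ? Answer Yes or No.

14 ∈ R and 14 ∉ P, so 14 ∈ R ∪ P
14 ∈ (R ∪ P) and 14 ∉ Q, so 14 ∈ (R ∪ P) ∪ Q
14 ∉ ((R ∪ P) ∪ Q)ᶜ since 14 ∈ ((R ∪ P) ∪ Q)
14 ∈ R, so 14 ∉ Rᶜ
14 ∉ P and 14 ∉ Rᶜ, so 14 ∉ P ∪ Rᶜ
14 ∉ ((R ∪ P) ∪ Q)ᶜ and 14 ∉ (P ∪ Rᶜ), so 14 ∉ ((R ∪ P) ∪ Q)ᶜ ∪ (P ∪ Rᶜ)
14 ∈ (((R ∪ P) ∪ Q)ᶜ ∪ (P ∪ Rᶜ))ᶜ since 14 ∉ (((R ∪ P) ∪ Q)ᶜ ∪ (P ∪ Rᶜ))

Yes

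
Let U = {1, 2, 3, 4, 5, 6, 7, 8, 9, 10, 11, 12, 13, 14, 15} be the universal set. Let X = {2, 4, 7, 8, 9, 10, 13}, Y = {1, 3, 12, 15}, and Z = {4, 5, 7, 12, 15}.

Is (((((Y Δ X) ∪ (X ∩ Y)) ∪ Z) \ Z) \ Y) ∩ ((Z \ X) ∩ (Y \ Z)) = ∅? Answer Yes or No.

Yes

Y Δ X = {1, 2, 3, 4, 7, 8, 9, 10, 12, 13, 15}
X ∩ Y = {}
(Y Δ X) ∪ (X ∩ Y) = {1, 2, 3, 4, 7, 8, 9, 10, 12, 13, 15}
((Y Δ X) ∪ (X ∩ Y)) ∪ Z = {1, 2, 3, 4, 5, 7, 8, 9, 10, 12, 13, 15}
(((Y Δ X) ∪ (X ∩ Y)) ∪ Z) \ Z = {1, 2, 3, 8, 9, 10, 13}
((((Y Δ X) ∪ (X ∩ Y)) ∪ Z) \ Z) \ Y = {2, 8, 9, 10, 13}
Z \ X = {5, 12, 15}
Y \ Z = {1, 3}
(Z \ X) ∩ (Y \ Z) = {}
{2, 8, 9, 10, 13} and {} share no elements.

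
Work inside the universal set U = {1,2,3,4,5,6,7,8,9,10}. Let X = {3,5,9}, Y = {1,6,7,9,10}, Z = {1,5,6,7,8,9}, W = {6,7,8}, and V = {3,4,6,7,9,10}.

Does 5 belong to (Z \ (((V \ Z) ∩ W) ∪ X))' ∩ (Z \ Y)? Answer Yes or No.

Yes

5 ∉ V and 5 ∈ Z, so 5 ∉ V \ Z
5 ∉ (V \ Z) and 5 ∉ W, so 5 ∉ (V \ Z) ∩ W
5 ∉ ((V \ Z) ∩ W) and 5 ∈ X, so 5 ∈ ((V \ Z) ∩ W) ∪ X
5 ∈ Z and 5 ∈ (((V \ Z) ∩ W) ∪ X), so 5 ∉ Z \ (((V \ Z) ∩ W) ∪ X)
5 ∈ (Z \ (((V \ Z) ∩ W) ∪ X))' since 5 ∉ (Z \ (((V \ Z) ∩ W) ∪ X))
5 ∈ Z and 5 ∉ Y, so 5 ∈ Z \ Y
5 ∈ (Z \ (((V \ Z) ∩ W) ∪ X))' and 5 ∈ (Z \ Y), so 5 ∈ (Z \ (((V \ Z) ∩ W) ∪ X))' ∩ (Z \ Y)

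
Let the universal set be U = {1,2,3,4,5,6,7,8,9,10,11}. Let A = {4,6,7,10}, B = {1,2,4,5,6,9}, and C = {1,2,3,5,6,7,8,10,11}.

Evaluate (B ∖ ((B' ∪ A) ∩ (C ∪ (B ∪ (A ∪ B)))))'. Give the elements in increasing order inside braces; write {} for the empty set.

B' = {3,7,8,10,11}
B' ∪ A = {3,4,6,7,8,10,11}
A ∪ B = {1,2,4,5,6,7,9,10}
B ∪ (A ∪ B) = {1,2,4,5,6,7,9,10}
C ∪ (B ∪ (A ∪ B)) = {1,2,3,4,5,6,7,8,9,10,11}
(B' ∪ A) ∩ (C ∪ (B ∪ (A ∪ B))) = {3,4,6,7,8,10,11}
B ∖ ((B' ∪ A) ∩ (C ∪ (B ∪ (A ∪ B)))) = {1,2,5,9}
(B ∖ ((B' ∪ A) ∩ (C ∪ (B ∪ (A ∪ B)))))' = {3,4,6,7,8,10,11}

{3,4,6,7,8,10,11}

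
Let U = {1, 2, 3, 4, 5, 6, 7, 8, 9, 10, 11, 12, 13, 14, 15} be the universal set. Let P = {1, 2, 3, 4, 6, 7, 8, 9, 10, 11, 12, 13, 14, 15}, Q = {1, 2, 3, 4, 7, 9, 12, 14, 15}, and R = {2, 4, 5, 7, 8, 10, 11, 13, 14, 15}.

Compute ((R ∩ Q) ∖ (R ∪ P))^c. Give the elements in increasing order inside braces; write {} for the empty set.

R ∩ Q = {2, 4, 7, 14, 15}
R ∪ P = {1, 2, 3, 4, 5, 6, 7, 8, 9, 10, 11, 12, 13, 14, 15}
(R ∩ Q) ∖ (R ∪ P) = {}
((R ∩ Q) ∖ (R ∪ P))^c = {1, 2, 3, 4, 5, 6, 7, 8, 9, 10, 11, 12, 13, 14, 15}

{1, 2, 3, 4, 5, 6, 7, 8, 9, 10, 11, 12, 13, 14, 15}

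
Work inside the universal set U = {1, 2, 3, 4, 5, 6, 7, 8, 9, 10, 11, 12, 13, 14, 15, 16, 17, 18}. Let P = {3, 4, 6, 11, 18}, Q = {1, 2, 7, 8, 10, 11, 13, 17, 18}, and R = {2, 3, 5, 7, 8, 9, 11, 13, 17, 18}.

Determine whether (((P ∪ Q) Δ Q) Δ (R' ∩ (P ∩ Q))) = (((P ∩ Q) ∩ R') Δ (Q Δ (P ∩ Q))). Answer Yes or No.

No

P ∪ Q = {1, 2, 3, 4, 6, 7, 8, 10, 11, 13, 17, 18}
(P ∪ Q) Δ Q = {3, 4, 6}
R' = {1, 4, 6, 10, 12, 14, 15, 16}
P ∩ Q = {11, 18}
R' ∩ (P ∩ Q) = {}
((P ∪ Q) Δ Q) Δ (R' ∩ (P ∩ Q)) = {3, 4, 6}
(P ∩ Q) ∩ R' = {}
Q Δ (P ∩ Q) = {1, 2, 7, 8, 10, 13, 17}
((P ∩ Q) ∩ R') Δ (Q Δ (P ∩ Q)) = {1, 2, 7, 8, 10, 13, 17}
1 ∈ ((P ∩ Q) ∩ R') Δ (Q Δ (P ∩ Q)) but 1 ∉ ((P ∪ Q) Δ Q) Δ (R' ∩ (P ∩ Q)), so they differ.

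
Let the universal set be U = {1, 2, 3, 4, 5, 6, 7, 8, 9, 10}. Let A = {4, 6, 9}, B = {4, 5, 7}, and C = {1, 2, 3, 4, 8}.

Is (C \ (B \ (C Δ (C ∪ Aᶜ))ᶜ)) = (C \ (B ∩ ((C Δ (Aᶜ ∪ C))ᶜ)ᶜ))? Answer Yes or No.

Aᶜ = {1, 2, 3, 5, 7, 8, 10}
C ∪ Aᶜ = {1, 2, 3, 4, 5, 7, 8, 10}
C Δ (C ∪ Aᶜ) = {5, 7, 10}
(C Δ (C ∪ Aᶜ))ᶜ = {1, 2, 3, 4, 6, 8, 9}
B \ (C Δ (C ∪ Aᶜ))ᶜ = {5, 7}
C \ (B \ (C Δ (C ∪ Aᶜ))ᶜ) = {1, 2, 3, 4, 8}
Aᶜ ∪ C = {1, 2, 3, 4, 5, 7, 8, 10}
C Δ (Aᶜ ∪ C) = {5, 7, 10}
(C Δ (Aᶜ ∪ C))ᶜ = {1, 2, 3, 4, 6, 8, 9}
((C Δ (Aᶜ ∪ C))ᶜ)ᶜ = {5, 7, 10}
B ∩ ((C Δ (Aᶜ ∪ C))ᶜ)ᶜ = {5, 7}
C \ (B ∩ ((C Δ (Aᶜ ∪ C))ᶜ)ᶜ) = {1, 2, 3, 4, 8}
Both equal {1, 2, 3, 4, 8}, so C \ (B \ (C Δ (C ∪ Aᶜ))ᶜ) = C \ (B ∩ ((C Δ (Aᶜ ∪ C))ᶜ)ᶜ).

Yes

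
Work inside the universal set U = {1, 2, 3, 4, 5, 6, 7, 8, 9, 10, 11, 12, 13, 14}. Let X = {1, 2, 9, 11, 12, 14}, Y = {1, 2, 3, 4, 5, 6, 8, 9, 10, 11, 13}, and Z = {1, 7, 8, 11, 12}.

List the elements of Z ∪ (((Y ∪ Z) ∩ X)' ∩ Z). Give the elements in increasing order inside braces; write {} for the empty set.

{1, 7, 8, 11, 12}

Y ∪ Z = {1, 2, 3, 4, 5, 6, 7, 8, 9, 10, 11, 12, 13}
(Y ∪ Z) ∩ X = {1, 2, 9, 11, 12}
((Y ∪ Z) ∩ X)' = {3, 4, 5, 6, 7, 8, 10, 13, 14}
((Y ∪ Z) ∩ X)' ∩ Z = {7, 8}
Z ∪ (((Y ∪ Z) ∩ X)' ∩ Z) = {1, 7, 8, 11, 12}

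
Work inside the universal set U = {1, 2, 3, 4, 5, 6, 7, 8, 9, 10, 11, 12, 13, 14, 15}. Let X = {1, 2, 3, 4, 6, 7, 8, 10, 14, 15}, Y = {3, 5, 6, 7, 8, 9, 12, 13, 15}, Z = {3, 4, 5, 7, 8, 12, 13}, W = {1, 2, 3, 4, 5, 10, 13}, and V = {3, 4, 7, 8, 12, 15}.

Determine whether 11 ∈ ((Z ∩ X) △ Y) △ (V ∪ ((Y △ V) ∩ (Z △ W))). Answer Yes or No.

11 ∉ Z and 11 ∉ X, so 11 ∉ Z ∩ X
11 ∉ (Z ∩ X) and 11 ∉ Y, so 11 ∉ (Z ∩ X) △ Y
11 ∉ Y and 11 ∉ V, so 11 ∉ Y △ V
11 ∉ Z and 11 ∉ W, so 11 ∉ Z △ W
11 ∉ (Y △ V) and 11 ∉ (Z △ W), so 11 ∉ (Y △ V) ∩ (Z △ W)
11 ∉ V and 11 ∉ ((Y △ V) ∩ (Z △ W)), so 11 ∉ V ∪ ((Y △ V) ∩ (Z △ W))
11 ∉ ((Z ∩ X) △ Y) and 11 ∉ (V ∪ ((Y △ V) ∩ (Z △ W))), so 11 ∉ ((Z ∩ X) △ Y) △ (V ∪ ((Y △ V) ∩ (Z △ W)))

No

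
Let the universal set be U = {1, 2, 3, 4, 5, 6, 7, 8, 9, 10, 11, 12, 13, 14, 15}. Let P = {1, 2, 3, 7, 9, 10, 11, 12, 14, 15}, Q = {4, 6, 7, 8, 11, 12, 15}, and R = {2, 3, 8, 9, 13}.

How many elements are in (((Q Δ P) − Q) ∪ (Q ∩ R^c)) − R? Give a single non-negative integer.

Q Δ P = {1, 2, 3, 4, 6, 8, 9, 10, 14}
(Q Δ P) − Q = {1, 2, 3, 9, 10, 14}
R^c = {1, 4, 5, 6, 7, 10, 11, 12, 14, 15}
Q ∩ R^c = {4, 6, 7, 11, 12, 15}
((Q Δ P) − Q) ∪ (Q ∩ R^c) = {1, 2, 3, 4, 6, 7, 9, 10, 11, 12, 14, 15}
(((Q Δ P) − Q) ∪ (Q ∩ R^c)) − R = {1, 4, 6, 7, 10, 11, 12, 14, 15}
|(((Q Δ P) − Q) ∪ (Q ∩ R^c)) − R| = 9

9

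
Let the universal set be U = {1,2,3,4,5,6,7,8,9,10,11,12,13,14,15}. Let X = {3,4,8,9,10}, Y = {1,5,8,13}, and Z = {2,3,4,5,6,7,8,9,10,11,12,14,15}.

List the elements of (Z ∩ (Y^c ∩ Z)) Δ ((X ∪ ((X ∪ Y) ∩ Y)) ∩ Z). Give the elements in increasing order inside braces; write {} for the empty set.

{2,5,6,7,8,11,12,14,15}

Y^c = {2,3,4,6,7,9,10,11,12,14,15}
Y^c ∩ Z = {2,3,4,6,7,9,10,11,12,14,15}
Z ∩ (Y^c ∩ Z) = {2,3,4,6,7,9,10,11,12,14,15}
X ∪ Y = {1,3,4,5,8,9,10,13}
(X ∪ Y) ∩ Y = {1,5,8,13}
X ∪ ((X ∪ Y) ∩ Y) = {1,3,4,5,8,9,10,13}
(X ∪ ((X ∪ Y) ∩ Y)) ∩ Z = {3,4,5,8,9,10}
(Z ∩ (Y^c ∩ Z)) Δ ((X ∪ ((X ∪ Y) ∩ Y)) ∩ Z) = {2,5,6,7,8,11,12,14,15}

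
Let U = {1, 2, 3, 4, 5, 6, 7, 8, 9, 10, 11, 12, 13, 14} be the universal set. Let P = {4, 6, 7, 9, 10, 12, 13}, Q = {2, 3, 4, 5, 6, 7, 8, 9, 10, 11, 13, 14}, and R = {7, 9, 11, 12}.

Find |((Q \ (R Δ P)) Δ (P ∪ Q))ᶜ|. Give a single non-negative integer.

8

R Δ P = {4, 6, 10, 11, 13}
Q \ (R Δ P) = {2, 3, 5, 7, 8, 9, 14}
P ∪ Q = {2, 3, 4, 5, 6, 7, 8, 9, 10, 11, 12, 13, 14}
(Q \ (R Δ P)) Δ (P ∪ Q) = {4, 6, 10, 11, 12, 13}
((Q \ (R Δ P)) Δ (P ∪ Q))ᶜ = {1, 2, 3, 5, 7, 8, 9, 14}
|((Q \ (R Δ P)) Δ (P ∪ Q))ᶜ| = 8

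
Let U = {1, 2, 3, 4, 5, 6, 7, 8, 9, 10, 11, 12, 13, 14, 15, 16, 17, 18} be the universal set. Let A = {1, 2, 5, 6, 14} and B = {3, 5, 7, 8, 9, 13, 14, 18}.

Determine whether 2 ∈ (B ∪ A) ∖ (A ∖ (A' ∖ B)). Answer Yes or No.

No

2 ∉ B and 2 ∈ A, so 2 ∈ B ∪ A
2 ∈ A, so 2 ∉ A'
2 ∉ A' and 2 ∉ B, so 2 ∉ A' ∖ B
2 ∈ A and 2 ∉ (A' ∖ B), so 2 ∈ A ∖ (A' ∖ B)
2 ∈ (B ∪ A) and 2 ∈ (A ∖ (A' ∖ B)), so 2 ∉ (B ∪ A) ∖ (A ∖ (A' ∖ B))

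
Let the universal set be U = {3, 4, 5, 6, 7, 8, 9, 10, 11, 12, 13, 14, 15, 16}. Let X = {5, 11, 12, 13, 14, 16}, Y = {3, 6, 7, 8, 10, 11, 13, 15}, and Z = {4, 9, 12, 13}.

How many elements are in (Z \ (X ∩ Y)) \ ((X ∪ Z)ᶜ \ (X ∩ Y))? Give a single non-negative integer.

3

X ∩ Y = {11, 13}
Z \ (X ∩ Y) = {4, 9, 12}
X ∪ Z = {4, 5, 9, 11, 12, 13, 14, 16}
(X ∪ Z)ᶜ = {3, 6, 7, 8, 10, 15}
(X ∪ Z)ᶜ \ (X ∩ Y) = {3, 6, 7, 8, 10, 15}
(Z \ (X ∩ Y)) \ ((X ∪ Z)ᶜ \ (X ∩ Y)) = {4, 9, 12}
|(Z \ (X ∩ Y)) \ ((X ∪ Z)ᶜ \ (X ∩ Y))| = 3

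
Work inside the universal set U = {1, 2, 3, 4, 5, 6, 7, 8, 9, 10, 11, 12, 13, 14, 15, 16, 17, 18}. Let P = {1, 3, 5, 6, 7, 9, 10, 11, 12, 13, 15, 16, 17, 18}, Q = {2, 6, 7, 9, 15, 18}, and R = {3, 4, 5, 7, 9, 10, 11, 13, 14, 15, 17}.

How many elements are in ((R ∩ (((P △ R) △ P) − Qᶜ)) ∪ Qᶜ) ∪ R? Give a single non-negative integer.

P △ R = {1, 4, 6, 12, 14, 16, 18}
(P △ R) △ P = {3, 4, 5, 7, 9, 10, 11, 13, 14, 15, 17}
Qᶜ = {1, 3, 4, 5, 8, 10, 11, 12, 13, 14, 16, 17}
((P △ R) △ P) − Qᶜ = {7, 9, 15}
R ∩ (((P △ R) △ P) − Qᶜ) = {7, 9, 15}
(R ∩ (((P △ R) △ P) − Qᶜ)) ∪ Qᶜ = {1, 3, 4, 5, 7, 8, 9, 10, 11, 12, 13, 14, 15, 16, 17}
((R ∩ (((P △ R) △ P) − Qᶜ)) ∪ Qᶜ) ∪ R = {1, 3, 4, 5, 7, 8, 9, 10, 11, 12, 13, 14, 15, 16, 17}
|((R ∩ (((P △ R) △ P) − Qᶜ)) ∪ Qᶜ) ∪ R| = 15

15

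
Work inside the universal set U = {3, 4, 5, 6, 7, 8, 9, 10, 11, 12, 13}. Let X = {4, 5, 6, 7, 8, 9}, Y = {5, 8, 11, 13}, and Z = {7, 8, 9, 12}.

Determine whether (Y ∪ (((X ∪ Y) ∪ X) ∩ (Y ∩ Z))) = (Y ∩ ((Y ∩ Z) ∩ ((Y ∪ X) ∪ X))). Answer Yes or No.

X ∪ Y = {4, 5, 6, 7, 8, 9, 11, 13}
(X ∪ Y) ∪ X = {4, 5, 6, 7, 8, 9, 11, 13}
Y ∩ Z = {8}
((X ∪ Y) ∪ X) ∩ (Y ∩ Z) = {8}
Y ∪ (((X ∪ Y) ∪ X) ∩ (Y ∩ Z)) = {5, 8, 11, 13}
Y ∪ X = {4, 5, 6, 7, 8, 9, 11, 13}
(Y ∪ X) ∪ X = {4, 5, 6, 7, 8, 9, 11, 13}
(Y ∩ Z) ∩ ((Y ∪ X) ∪ X) = {8}
Y ∩ ((Y ∩ Z) ∩ ((Y ∪ X) ∪ X)) = {8}
5 ∈ Y ∪ (((X ∪ Y) ∪ X) ∩ (Y ∩ Z)) but 5 ∉ Y ∩ ((Y ∩ Z) ∩ ((Y ∪ X) ∪ X)), so they differ.

No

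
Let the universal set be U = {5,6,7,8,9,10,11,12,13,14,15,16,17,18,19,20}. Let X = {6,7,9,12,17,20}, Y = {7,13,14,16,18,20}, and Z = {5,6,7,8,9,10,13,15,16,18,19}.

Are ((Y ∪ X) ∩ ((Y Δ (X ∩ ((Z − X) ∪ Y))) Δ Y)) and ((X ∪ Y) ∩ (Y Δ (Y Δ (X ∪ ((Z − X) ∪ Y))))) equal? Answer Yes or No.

No

Y ∪ X = {6,7,9,12,13,14,16,17,18,20}
Z − X = {5,8,10,13,15,16,18,19}
(Z − X) ∪ Y = {5,7,8,10,13,14,15,16,18,19,20}
X ∩ ((Z − X) ∪ Y) = {7,20}
Y Δ (X ∩ ((Z − X) ∪ Y)) = {13,14,16,18}
(Y Δ (X ∩ ((Z − X) ∪ Y))) Δ Y = {7,20}
(Y ∪ X) ∩ ((Y Δ (X ∩ ((Z − X) ∪ Y))) Δ Y) = {7,20}
X ∪ Y = {6,7,9,12,13,14,16,17,18,20}
X ∪ ((Z − X) ∪ Y) = {5,6,7,8,9,10,12,13,14,15,16,17,18,19,20}
Y Δ (X ∪ ((Z − X) ∪ Y)) = {5,6,8,9,10,12,15,17,19}
Y Δ (Y Δ (X ∪ ((Z − X) ∪ Y))) = {5,6,7,8,9,10,12,13,14,15,16,17,18,19,20}
(X ∪ Y) ∩ (Y Δ (Y Δ (X ∪ ((Z − X) ∪ Y)))) = {6,7,9,12,13,14,16,17,18,20}
6 ∈ (X ∪ Y) ∩ (Y Δ (Y Δ (X ∪ ((Z − X) ∪ Y)))) but 6 ∉ (Y ∪ X) ∩ ((Y Δ (X ∩ ((Z − X) ∪ Y))) Δ Y), so they differ.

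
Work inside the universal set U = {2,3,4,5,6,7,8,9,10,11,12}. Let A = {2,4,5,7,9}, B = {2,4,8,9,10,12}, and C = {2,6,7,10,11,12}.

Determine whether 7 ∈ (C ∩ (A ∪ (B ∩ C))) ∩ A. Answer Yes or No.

Yes

7 ∉ B and 7 ∈ C, so 7 ∉ B ∩ C
7 ∈ A and 7 ∉ (B ∩ C), so 7 ∈ A ∪ (B ∩ C)
7 ∈ C and 7 ∈ (A ∪ (B ∩ C)), so 7 ∈ C ∩ (A ∪ (B ∩ C))
7 ∈ (C ∩ (A ∪ (B ∩ C))) and 7 ∈ A, so 7 ∈ (C ∩ (A ∪ (B ∩ C))) ∩ A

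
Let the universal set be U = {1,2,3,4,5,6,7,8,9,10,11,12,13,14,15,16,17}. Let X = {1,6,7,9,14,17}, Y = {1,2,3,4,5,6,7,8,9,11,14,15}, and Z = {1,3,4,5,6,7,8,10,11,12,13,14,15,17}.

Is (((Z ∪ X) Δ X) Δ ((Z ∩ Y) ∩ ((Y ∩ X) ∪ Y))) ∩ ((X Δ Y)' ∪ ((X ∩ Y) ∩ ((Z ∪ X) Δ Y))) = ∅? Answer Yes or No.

Z ∪ X = {1,3,4,5,6,7,8,9,10,11,12,13,14,15,17}
(Z ∪ X) Δ X = {3,4,5,8,10,11,12,13,15}
Z ∩ Y = {1,3,4,5,6,7,8,11,14,15}
Y ∩ X = {1,6,7,9,14}
(Y ∩ X) ∪ Y = {1,2,3,4,5,6,7,8,9,11,14,15}
(Z ∩ Y) ∩ ((Y ∩ X) ∪ Y) = {1,3,4,5,6,7,8,11,14,15}
((Z ∪ X) Δ X) Δ ((Z ∩ Y) ∩ ((Y ∩ X) ∪ Y)) = {1,6,7,10,12,13,14}
X Δ Y = {2,3,4,5,8,11,15,17}
(X Δ Y)' = {1,6,7,9,10,12,13,14,16}
X ∩ Y = {1,6,7,9,14}
(Z ∪ X) Δ Y = {2,10,12,13,17}
(X ∩ Y) ∩ ((Z ∪ X) Δ Y) = {}
(X Δ Y)' ∪ ((X ∩ Y) ∩ ((Z ∪ X) Δ Y)) = {1,6,7,9,10,12,13,14,16}
1 lies in both, so they are not disjoint.

No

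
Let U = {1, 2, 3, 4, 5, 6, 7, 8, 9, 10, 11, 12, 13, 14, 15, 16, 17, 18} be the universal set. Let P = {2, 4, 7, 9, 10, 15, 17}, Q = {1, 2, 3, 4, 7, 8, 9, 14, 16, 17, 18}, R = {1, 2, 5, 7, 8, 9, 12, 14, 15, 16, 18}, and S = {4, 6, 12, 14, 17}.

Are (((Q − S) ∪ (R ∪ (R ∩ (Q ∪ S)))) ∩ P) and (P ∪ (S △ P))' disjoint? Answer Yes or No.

Yes

Q − S = {1, 2, 3, 7, 8, 9, 16, 18}
Q ∪ S = {1, 2, 3, 4, 6, 7, 8, 9, 12, 14, 16, 17, 18}
R ∩ (Q ∪ S) = {1, 2, 7, 8, 9, 12, 14, 16, 18}
R ∪ (R ∩ (Q ∪ S)) = {1, 2, 5, 7, 8, 9, 12, 14, 15, 16, 18}
(Q − S) ∪ (R ∪ (R ∩ (Q ∪ S))) = {1, 2, 3, 5, 7, 8, 9, 12, 14, 15, 16, 18}
((Q − S) ∪ (R ∪ (R ∩ (Q ∪ S)))) ∩ P = {2, 7, 9, 15}
S △ P = {2, 6, 7, 9, 10, 12, 14, 15}
P ∪ (S △ P) = {2, 4, 6, 7, 9, 10, 12, 14, 15, 17}
(P ∪ (S △ P))' = {1, 3, 5, 8, 11, 13, 16, 18}
{2, 7, 9, 15} and {1, 3, 5, 8, 11, 13, 16, 18} share no elements.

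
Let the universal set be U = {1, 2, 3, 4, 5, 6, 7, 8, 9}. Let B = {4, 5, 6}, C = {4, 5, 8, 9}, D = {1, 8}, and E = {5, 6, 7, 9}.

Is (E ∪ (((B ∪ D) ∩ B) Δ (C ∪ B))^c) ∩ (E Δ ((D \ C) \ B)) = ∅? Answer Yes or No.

B ∪ D = {1, 4, 5, 6, 8}
(B ∪ D) ∩ B = {4, 5, 6}
C ∪ B = {4, 5, 6, 8, 9}
((B ∪ D) ∩ B) Δ (C ∪ B) = {8, 9}
(((B ∪ D) ∩ B) Δ (C ∪ B))^c = {1, 2, 3, 4, 5, 6, 7}
E ∪ (((B ∪ D) ∩ B) Δ (C ∪ B))^c = {1, 2, 3, 4, 5, 6, 7, 9}
D \ C = {1}
(D \ C) \ B = {1}
E Δ ((D \ C) \ B) = {1, 5, 6, 7, 9}
1 lies in both, so they are not disjoint.

No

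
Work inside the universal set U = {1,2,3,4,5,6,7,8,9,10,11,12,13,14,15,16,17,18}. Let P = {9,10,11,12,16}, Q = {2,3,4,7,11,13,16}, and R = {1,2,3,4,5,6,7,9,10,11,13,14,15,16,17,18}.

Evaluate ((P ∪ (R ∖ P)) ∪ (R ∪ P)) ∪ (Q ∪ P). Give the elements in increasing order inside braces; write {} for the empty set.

{1,2,3,4,5,6,7,9,10,11,12,13,14,15,16,17,18}

R ∖ P = {1,2,3,4,5,6,7,13,14,15,17,18}
P ∪ (R ∖ P) = {1,2,3,4,5,6,7,9,10,11,12,13,14,15,16,17,18}
R ∪ P = {1,2,3,4,5,6,7,9,10,11,12,13,14,15,16,17,18}
(P ∪ (R ∖ P)) ∪ (R ∪ P) = {1,2,3,4,5,6,7,9,10,11,12,13,14,15,16,17,18}
Q ∪ P = {2,3,4,7,9,10,11,12,13,16}
((P ∪ (R ∖ P)) ∪ (R ∪ P)) ∪ (Q ∪ P) = {1,2,3,4,5,6,7,9,10,11,12,13,14,15,16,17,18}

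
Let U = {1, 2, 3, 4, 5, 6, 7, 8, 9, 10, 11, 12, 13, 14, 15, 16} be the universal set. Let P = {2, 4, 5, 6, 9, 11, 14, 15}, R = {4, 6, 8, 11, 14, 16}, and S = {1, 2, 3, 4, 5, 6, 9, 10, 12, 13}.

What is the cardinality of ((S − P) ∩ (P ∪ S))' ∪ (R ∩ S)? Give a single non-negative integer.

S − P = {1, 3, 10, 12, 13}
P ∪ S = {1, 2, 3, 4, 5, 6, 9, 10, 11, 12, 13, 14, 15}
(S − P) ∩ (P ∪ S) = {1, 3, 10, 12, 13}
((S − P) ∩ (P ∪ S))' = {2, 4, 5, 6, 7, 8, 9, 11, 14, 15, 16}
R ∩ S = {4, 6}
((S − P) ∩ (P ∪ S))' ∪ (R ∩ S) = {2, 4, 5, 6, 7, 8, 9, 11, 14, 15, 16}
|((S − P) ∩ (P ∪ S))' ∪ (R ∩ S)| = 11

11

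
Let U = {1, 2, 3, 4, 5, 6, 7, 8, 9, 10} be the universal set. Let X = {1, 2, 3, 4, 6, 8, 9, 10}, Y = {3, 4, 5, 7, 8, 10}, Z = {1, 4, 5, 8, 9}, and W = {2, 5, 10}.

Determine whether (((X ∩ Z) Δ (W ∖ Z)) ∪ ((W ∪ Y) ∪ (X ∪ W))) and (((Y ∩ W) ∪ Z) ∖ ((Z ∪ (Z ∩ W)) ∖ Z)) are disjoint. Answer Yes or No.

No

X ∩ Z = {1, 4, 8, 9}
W ∖ Z = {2, 10}
(X ∩ Z) Δ (W ∖ Z) = {1, 2, 4, 8, 9, 10}
W ∪ Y = {2, 3, 4, 5, 7, 8, 10}
X ∪ W = {1, 2, 3, 4, 5, 6, 8, 9, 10}
(W ∪ Y) ∪ (X ∪ W) = {1, 2, 3, 4, 5, 6, 7, 8, 9, 10}
((X ∩ Z) Δ (W ∖ Z)) ∪ ((W ∪ Y) ∪ (X ∪ W)) = {1, 2, 3, 4, 5, 6, 7, 8, 9, 10}
Y ∩ W = {5, 10}
(Y ∩ W) ∪ Z = {1, 4, 5, 8, 9, 10}
Z ∩ W = {5}
Z ∪ (Z ∩ W) = {1, 4, 5, 8, 9}
(Z ∪ (Z ∩ W)) ∖ Z = {}
((Y ∩ W) ∪ Z) ∖ ((Z ∪ (Z ∩ W)) ∖ Z) = {1, 4, 5, 8, 9, 10}
1 lies in both, so they are not disjoint.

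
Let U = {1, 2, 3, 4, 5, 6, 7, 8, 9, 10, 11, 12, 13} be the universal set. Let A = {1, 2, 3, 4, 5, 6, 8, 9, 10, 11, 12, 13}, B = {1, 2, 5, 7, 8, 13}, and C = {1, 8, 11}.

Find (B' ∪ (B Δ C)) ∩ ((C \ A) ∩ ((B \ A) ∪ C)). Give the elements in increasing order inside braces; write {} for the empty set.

B' = {3, 4, 6, 9, 10, 11, 12}
B Δ C = {2, 5, 7, 11, 13}
B' ∪ (B Δ C) = {2, 3, 4, 5, 6, 7, 9, 10, 11, 12, 13}
C \ A = {}
B \ A = {7}
(B \ A) ∪ C = {1, 7, 8, 11}
(C \ A) ∩ ((B \ A) ∪ C) = {}
(B' ∪ (B Δ C)) ∩ ((C \ A) ∩ ((B \ A) ∪ C)) = {}

{}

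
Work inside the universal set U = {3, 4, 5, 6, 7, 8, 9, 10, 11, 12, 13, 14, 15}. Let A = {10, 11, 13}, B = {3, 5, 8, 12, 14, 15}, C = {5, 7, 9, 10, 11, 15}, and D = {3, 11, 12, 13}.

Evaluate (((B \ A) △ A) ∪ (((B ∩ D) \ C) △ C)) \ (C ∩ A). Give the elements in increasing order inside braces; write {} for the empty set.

B \ A = {3, 5, 8, 12, 14, 15}
(B \ A) △ A = {3, 5, 8, 10, 11, 12, 13, 14, 15}
B ∩ D = {3, 12}
(B ∩ D) \ C = {3, 12}
((B ∩ D) \ C) △ C = {3, 5, 7, 9, 10, 11, 12, 15}
((B \ A) △ A) ∪ (((B ∩ D) \ C) △ C) = {3, 5, 7, 8, 9, 10, 11, 12, 13, 14, 15}
C ∩ A = {10, 11}
(((B \ A) △ A) ∪ (((B ∩ D) \ C) △ C)) \ (C ∩ A) = {3, 5, 7, 8, 9, 12, 13, 14, 15}

{3, 5, 7, 8, 9, 12, 13, 14, 15}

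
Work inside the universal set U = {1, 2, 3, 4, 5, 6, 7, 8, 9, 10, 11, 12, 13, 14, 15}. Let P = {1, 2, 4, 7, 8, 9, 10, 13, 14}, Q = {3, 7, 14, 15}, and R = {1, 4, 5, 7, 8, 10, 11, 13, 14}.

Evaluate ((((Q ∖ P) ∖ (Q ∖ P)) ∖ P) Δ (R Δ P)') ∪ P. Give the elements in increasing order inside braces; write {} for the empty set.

Q ∖ P = {3, 15}
(Q ∖ P) ∖ (Q ∖ P) = {}
((Q ∖ P) ∖ (Q ∖ P)) ∖ P = {}
R Δ P = {2, 5, 9, 11}
(R Δ P)' = {1, 3, 4, 6, 7, 8, 10, 12, 13, 14, 15}
(((Q ∖ P) ∖ (Q ∖ P)) ∖ P) Δ (R Δ P)' = {1, 3, 4, 6, 7, 8, 10, 12, 13, 14, 15}
((((Q ∖ P) ∖ (Q ∖ P)) ∖ P) Δ (R Δ P)') ∪ P = {1, 2, 3, 4, 6, 7, 8, 9, 10, 12, 13, 14, 15}

{1, 2, 3, 4, 6, 7, 8, 9, 10, 12, 13, 14, 15}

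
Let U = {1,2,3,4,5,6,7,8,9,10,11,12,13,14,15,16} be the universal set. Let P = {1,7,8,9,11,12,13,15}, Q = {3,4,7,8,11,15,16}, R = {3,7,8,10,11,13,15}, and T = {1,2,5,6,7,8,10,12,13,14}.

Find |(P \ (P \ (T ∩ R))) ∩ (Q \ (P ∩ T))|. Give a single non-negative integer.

0

T ∩ R = {7,8,10,13}
P \ (T ∩ R) = {1,9,11,12,15}
P \ (P \ (T ∩ R)) = {7,8,13}
P ∩ T = {1,7,8,12,13}
Q \ (P ∩ T) = {3,4,11,15,16}
(P \ (P \ (T ∩ R))) ∩ (Q \ (P ∩ T)) = {}
|(P \ (P \ (T ∩ R))) ∩ (Q \ (P ∩ T))| = 0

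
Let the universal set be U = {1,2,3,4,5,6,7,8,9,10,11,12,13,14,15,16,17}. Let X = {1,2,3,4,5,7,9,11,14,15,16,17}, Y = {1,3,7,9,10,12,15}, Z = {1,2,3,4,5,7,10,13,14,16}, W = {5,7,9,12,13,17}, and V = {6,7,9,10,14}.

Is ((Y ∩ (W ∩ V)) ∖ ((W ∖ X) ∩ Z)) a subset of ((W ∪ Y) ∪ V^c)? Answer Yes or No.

W ∩ V = {7,9}
Y ∩ (W ∩ V) = {7,9}
W ∖ X = {12,13}
(W ∖ X) ∩ Z = {13}
(Y ∩ (W ∩ V)) ∖ ((W ∖ X) ∩ Z) = {7,9}
W ∪ Y = {1,3,5,7,9,10,12,13,15,17}
V^c = {1,2,3,4,5,8,11,12,13,15,16,17}
(W ∪ Y) ∪ V^c = {1,2,3,4,5,7,8,9,10,11,12,13,15,16,17}
Every element of {7,9} is in {1,2,3,4,5,7,8,9,10,11,12,13,15,16,17}, so (Y ∩ (W ∩ V)) ∖ ((W ∖ X) ∩ Z) ⊆ (W ∪ Y) ∪ V^c.

Yes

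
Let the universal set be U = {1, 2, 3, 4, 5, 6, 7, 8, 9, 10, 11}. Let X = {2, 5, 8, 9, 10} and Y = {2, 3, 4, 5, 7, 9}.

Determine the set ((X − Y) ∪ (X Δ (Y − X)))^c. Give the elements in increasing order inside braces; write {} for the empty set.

X − Y = {8, 10}
Y − X = {3, 4, 7}
X Δ (Y − X) = {2, 3, 4, 5, 7, 8, 9, 10}
(X − Y) ∪ (X Δ (Y − X)) = {2, 3, 4, 5, 7, 8, 9, 10}
((X − Y) ∪ (X Δ (Y − X)))^c = {1, 6, 11}

{1, 6, 11}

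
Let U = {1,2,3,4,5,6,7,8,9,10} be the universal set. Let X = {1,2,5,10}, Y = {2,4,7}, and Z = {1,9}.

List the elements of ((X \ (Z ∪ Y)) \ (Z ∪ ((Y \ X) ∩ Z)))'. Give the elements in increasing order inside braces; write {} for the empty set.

Z ∪ Y = {1,2,4,7,9}
X \ (Z ∪ Y) = {5,10}
Y \ X = {4,7}
(Y \ X) ∩ Z = {}
Z ∪ ((Y \ X) ∩ Z) = {1,9}
(X \ (Z ∪ Y)) \ (Z ∪ ((Y \ X) ∩ Z)) = {5,10}
((X \ (Z ∪ Y)) \ (Z ∪ ((Y \ X) ∩ Z)))' = {1,2,3,4,6,7,8,9}

{1,2,3,4,6,7,8,9}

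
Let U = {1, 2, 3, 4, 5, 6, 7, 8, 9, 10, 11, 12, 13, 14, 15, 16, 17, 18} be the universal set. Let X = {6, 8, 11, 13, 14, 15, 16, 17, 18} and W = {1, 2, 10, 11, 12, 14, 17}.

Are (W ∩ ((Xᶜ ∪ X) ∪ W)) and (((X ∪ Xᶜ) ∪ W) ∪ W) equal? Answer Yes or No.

Xᶜ = {1, 2, 3, 4, 5, 7, 9, 10, 12}
Xᶜ ∪ X = {1, 2, 3, 4, 5, 6, 7, 8, 9, 10, 11, 12, 13, 14, 15, 16, 17, 18}
(Xᶜ ∪ X) ∪ W = {1, 2, 3, 4, 5, 6, 7, 8, 9, 10, 11, 12, 13, 14, 15, 16, 17, 18}
W ∩ ((Xᶜ ∪ X) ∪ W) = {1, 2, 10, 11, 12, 14, 17}
X ∪ Xᶜ = {1, 2, 3, 4, 5, 6, 7, 8, 9, 10, 11, 12, 13, 14, 15, 16, 17, 18}
(X ∪ Xᶜ) ∪ W = {1, 2, 3, 4, 5, 6, 7, 8, 9, 10, 11, 12, 13, 14, 15, 16, 17, 18}
((X ∪ Xᶜ) ∪ W) ∪ W = {1, 2, 3, 4, 5, 6, 7, 8, 9, 10, 11, 12, 13, 14, 15, 16, 17, 18}
3 ∈ ((X ∪ Xᶜ) ∪ W) ∪ W but 3 ∉ W ∩ ((Xᶜ ∪ X) ∪ W), so they differ.

No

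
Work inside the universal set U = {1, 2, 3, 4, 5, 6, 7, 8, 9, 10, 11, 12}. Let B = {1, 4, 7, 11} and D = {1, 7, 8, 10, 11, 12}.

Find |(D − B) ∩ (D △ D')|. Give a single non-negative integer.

D − B = {8, 10, 12}
D' = {2, 3, 4, 5, 6, 9}
D △ D' = {1, 2, 3, 4, 5, 6, 7, 8, 9, 10, 11, 12}
(D − B) ∩ (D △ D') = {8, 10, 12}
|(D − B) ∩ (D △ D')| = 3

3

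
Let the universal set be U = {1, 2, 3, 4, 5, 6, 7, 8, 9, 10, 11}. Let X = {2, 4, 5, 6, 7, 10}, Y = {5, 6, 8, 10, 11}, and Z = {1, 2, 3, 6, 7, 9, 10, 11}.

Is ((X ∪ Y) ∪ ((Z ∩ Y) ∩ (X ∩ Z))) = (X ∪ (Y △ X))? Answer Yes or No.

X ∪ Y = {2, 4, 5, 6, 7, 8, 10, 11}
Z ∩ Y = {6, 10, 11}
X ∩ Z = {2, 6, 7, 10}
(Z ∩ Y) ∩ (X ∩ Z) = {6, 10}
(X ∪ Y) ∪ ((Z ∩ Y) ∩ (X ∩ Z)) = {2, 4, 5, 6, 7, 8, 10, 11}
Y △ X = {2, 4, 7, 8, 11}
X ∪ (Y △ X) = {2, 4, 5, 6, 7, 8, 10, 11}
Both equal {2, 4, 5, 6, 7, 8, 10, 11}, so (X ∪ Y) ∪ ((Z ∩ Y) ∩ (X ∩ Z)) = X ∪ (Y △ X).

Yes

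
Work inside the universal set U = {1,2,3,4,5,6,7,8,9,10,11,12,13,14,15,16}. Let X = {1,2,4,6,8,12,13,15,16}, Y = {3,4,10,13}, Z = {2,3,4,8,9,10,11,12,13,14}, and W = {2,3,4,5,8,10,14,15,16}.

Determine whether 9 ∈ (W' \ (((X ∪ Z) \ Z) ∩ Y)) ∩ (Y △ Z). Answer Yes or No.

Yes

9 ∉ W, so 9 ∈ W'
9 ∉ X and 9 ∈ Z, so 9 ∈ X ∪ Z
9 ∈ (X ∪ Z) and 9 ∈ Z, so 9 ∉ (X ∪ Z) \ Z
9 ∉ ((X ∪ Z) \ Z) and 9 ∉ Y, so 9 ∉ ((X ∪ Z) \ Z) ∩ Y
9 ∈ W' and 9 ∉ (((X ∪ Z) \ Z) ∩ Y), so 9 ∈ W' \ (((X ∪ Z) \ Z) ∩ Y)
9 ∉ Y and 9 ∈ Z, so 9 ∈ Y △ Z
9 ∈ (W' \ (((X ∪ Z) \ Z) ∩ Y)) and 9 ∈ (Y △ Z), so 9 ∈ (W' \ (((X ∪ Z) \ Z) ∩ Y)) ∩ (Y △ Z)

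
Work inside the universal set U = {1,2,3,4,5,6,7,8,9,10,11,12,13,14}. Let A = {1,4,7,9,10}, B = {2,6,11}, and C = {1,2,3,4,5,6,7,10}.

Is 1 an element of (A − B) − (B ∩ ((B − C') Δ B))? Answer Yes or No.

1 ∈ A and 1 ∉ B, so 1 ∈ A − B
1 ∈ C, so 1 ∉ C'
1 ∉ B and 1 ∉ C', so 1 ∉ B − C'
1 ∉ (B − C') and 1 ∉ B, so 1 ∉ (B − C') Δ B
1 ∉ B and 1 ∉ ((B − C') Δ B), so 1 ∉ B ∩ ((B − C') Δ B)
1 ∈ (A − B) and 1 ∉ (B ∩ ((B − C') Δ B)), so 1 ∈ (A − B) − (B ∩ ((B − C') Δ B))

Yes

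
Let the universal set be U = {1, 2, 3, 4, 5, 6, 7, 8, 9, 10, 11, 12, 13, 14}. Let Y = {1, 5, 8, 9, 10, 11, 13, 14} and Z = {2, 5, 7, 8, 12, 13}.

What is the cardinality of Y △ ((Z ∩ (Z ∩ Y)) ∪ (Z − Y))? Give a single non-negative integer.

Z ∩ Y = {5, 8, 13}
Z ∩ (Z ∩ Y) = {5, 8, 13}
Z − Y = {2, 7, 12}
(Z ∩ (Z ∩ Y)) ∪ (Z − Y) = {2, 5, 7, 8, 12, 13}
Y △ ((Z ∩ (Z ∩ Y)) ∪ (Z − Y)) = {1, 2, 7, 9, 10, 11, 12, 14}
|Y △ ((Z ∩ (Z ∩ Y)) ∪ (Z − Y))| = 8

8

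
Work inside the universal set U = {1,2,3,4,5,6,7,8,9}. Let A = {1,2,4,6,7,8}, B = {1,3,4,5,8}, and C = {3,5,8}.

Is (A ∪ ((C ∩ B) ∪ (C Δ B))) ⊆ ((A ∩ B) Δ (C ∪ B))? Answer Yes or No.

No

C ∩ B = {3,5,8}
C Δ B = {1,4}
(C ∩ B) ∪ (C Δ B) = {1,3,4,5,8}
A ∪ ((C ∩ B) ∪ (C Δ B)) = {1,2,3,4,5,6,7,8}
A ∩ B = {1,4,8}
C ∪ B = {1,3,4,5,8}
(A ∩ B) Δ (C ∪ B) = {3,5}
1 ∈ A ∪ ((C ∩ B) ∪ (C Δ B)) but 1 ∉ (A ∩ B) Δ (C ∪ B), so the inclusion fails.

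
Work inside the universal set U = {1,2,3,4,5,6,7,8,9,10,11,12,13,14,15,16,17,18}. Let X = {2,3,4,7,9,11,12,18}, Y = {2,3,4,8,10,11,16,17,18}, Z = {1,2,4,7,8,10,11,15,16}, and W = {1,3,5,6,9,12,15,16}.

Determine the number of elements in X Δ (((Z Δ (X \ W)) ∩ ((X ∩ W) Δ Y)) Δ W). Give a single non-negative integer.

10

X \ W = {2,4,7,11,18}
Z Δ (X \ W) = {1,8,10,15,16,18}
X ∩ W = {3,9,12}
(X ∩ W) Δ Y = {2,4,8,9,10,11,12,16,17,18}
(Z Δ (X \ W)) ∩ ((X ∩ W) Δ Y) = {8,10,16,18}
((Z Δ (X \ W)) ∩ ((X ∩ W) Δ Y)) Δ W = {1,3,5,6,8,9,10,12,15,18}
X Δ (((Z Δ (X \ W)) ∩ ((X ∩ W) Δ Y)) Δ W) = {1,2,4,5,6,7,8,10,11,15}
|X Δ (((Z Δ (X \ W)) ∩ ((X ∩ W) Δ Y)) Δ W)| = 10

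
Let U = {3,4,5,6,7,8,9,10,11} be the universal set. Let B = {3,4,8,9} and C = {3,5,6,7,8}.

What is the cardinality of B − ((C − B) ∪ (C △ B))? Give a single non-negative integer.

C − B = {5,6,7}
C △ B = {4,5,6,7,9}
(C − B) ∪ (C △ B) = {4,5,6,7,9}
B − ((C − B) ∪ (C △ B)) = {3,8}
|B − ((C − B) ∪ (C △ B))| = 2

2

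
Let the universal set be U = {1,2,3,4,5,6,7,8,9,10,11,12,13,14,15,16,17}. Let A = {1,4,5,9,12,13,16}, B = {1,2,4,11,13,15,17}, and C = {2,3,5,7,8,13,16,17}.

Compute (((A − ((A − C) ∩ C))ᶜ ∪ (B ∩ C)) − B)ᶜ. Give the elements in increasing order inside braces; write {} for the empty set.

A − C = {1,4,9,12}
(A − C) ∩ C = {}
A − ((A − C) ∩ C) = {1,4,5,9,12,13,16}
(A − ((A − C) ∩ C))ᶜ = {2,3,6,7,8,10,11,14,15,17}
B ∩ C = {2,13,17}
(A − ((A − C) ∩ C))ᶜ ∪ (B ∩ C) = {2,3,6,7,8,10,11,13,14,15,17}
((A − ((A − C) ∩ C))ᶜ ∪ (B ∩ C)) − B = {3,6,7,8,10,14}
(((A − ((A − C) ∩ C))ᶜ ∪ (B ∩ C)) − B)ᶜ = {1,2,4,5,9,11,12,13,15,16,17}

{1,2,4,5,9,11,12,13,15,16,17}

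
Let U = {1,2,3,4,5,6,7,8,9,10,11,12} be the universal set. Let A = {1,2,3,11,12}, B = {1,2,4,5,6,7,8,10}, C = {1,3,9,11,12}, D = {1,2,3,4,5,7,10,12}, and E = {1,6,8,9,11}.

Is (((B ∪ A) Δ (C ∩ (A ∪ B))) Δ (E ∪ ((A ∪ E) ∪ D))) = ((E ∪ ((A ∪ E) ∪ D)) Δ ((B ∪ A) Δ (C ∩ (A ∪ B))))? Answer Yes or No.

B ∪ A = {1,2,3,4,5,6,7,8,10,11,12}
A ∪ B = {1,2,3,4,5,6,7,8,10,11,12}
C ∩ (A ∪ B) = {1,3,11,12}
(B ∪ A) Δ (C ∩ (A ∪ B)) = {2,4,5,6,7,8,10}
A ∪ E = {1,2,3,6,8,9,11,12}
(A ∪ E) ∪ D = {1,2,3,4,5,6,7,8,9,10,11,12}
E ∪ ((A ∪ E) ∪ D) = {1,2,3,4,5,6,7,8,9,10,11,12}
((B ∪ A) Δ (C ∩ (A ∪ B))) Δ (E ∪ ((A ∪ E) ∪ D)) = {1,3,9,11,12}
(E ∪ ((A ∪ E) ∪ D)) Δ ((B ∪ A) Δ (C ∩ (A ∪ B))) = {1,3,9,11,12}
Both equal {1,3,9,11,12}, so ((B ∪ A) Δ (C ∩ (A ∪ B))) Δ (E ∪ ((A ∪ E) ∪ D)) = (E ∪ ((A ∪ E) ∪ D)) Δ ((B ∪ A) Δ (C ∩ (A ∪ B))).

Yes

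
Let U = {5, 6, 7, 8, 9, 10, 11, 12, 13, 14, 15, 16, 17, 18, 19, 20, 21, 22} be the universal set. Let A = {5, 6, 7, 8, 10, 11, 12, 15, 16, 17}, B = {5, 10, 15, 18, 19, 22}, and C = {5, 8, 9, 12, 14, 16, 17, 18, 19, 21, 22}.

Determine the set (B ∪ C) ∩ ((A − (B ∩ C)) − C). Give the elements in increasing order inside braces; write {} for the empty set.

B ∪ C = {5, 8, 9, 10, 12, 14, 15, 16, 17, 18, 19, 21, 22}
B ∩ C = {5, 18, 19, 22}
A − (B ∩ C) = {6, 7, 8, 10, 11, 12, 15, 16, 17}
(A − (B ∩ C)) − C = {6, 7, 10, 11, 15}
(B ∪ C) ∩ ((A − (B ∩ C)) − C) = {10, 15}

{10, 15}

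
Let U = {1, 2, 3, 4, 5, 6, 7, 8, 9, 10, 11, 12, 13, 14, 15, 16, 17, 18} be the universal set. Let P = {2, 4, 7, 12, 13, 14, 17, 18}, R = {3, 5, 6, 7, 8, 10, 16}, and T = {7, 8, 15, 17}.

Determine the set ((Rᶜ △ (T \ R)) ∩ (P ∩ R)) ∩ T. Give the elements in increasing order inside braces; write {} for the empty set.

{}

Rᶜ = {1, 2, 4, 9, 11, 12, 13, 14, 15, 17, 18}
T \ R = {15, 17}
Rᶜ △ (T \ R) = {1, 2, 4, 9, 11, 12, 13, 14, 18}
P ∩ R = {7}
(Rᶜ △ (T \ R)) ∩ (P ∩ R) = {}
((Rᶜ △ (T \ R)) ∩ (P ∩ R)) ∩ T = {}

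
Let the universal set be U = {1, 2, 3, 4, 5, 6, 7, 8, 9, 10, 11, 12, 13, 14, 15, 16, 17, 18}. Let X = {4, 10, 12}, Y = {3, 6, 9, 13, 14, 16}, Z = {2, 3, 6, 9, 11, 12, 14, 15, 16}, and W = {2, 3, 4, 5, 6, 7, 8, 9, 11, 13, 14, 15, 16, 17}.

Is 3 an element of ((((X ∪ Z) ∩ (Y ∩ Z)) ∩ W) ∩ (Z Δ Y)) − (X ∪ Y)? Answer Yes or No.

3 ∉ X and 3 ∈ Z, so 3 ∈ X ∪ Z
3 ∈ Y and 3 ∈ Z, so 3 ∈ Y ∩ Z
3 ∈ (X ∪ Z) and 3 ∈ (Y ∩ Z), so 3 ∈ (X ∪ Z) ∩ (Y ∩ Z)
3 ∈ ((X ∪ Z) ∩ (Y ∩ Z)) and 3 ∈ W, so 3 ∈ ((X ∪ Z) ∩ (Y ∩ Z)) ∩ W
3 ∈ Z and 3 ∈ Y, so 3 ∉ Z Δ Y
3 ∈ (((X ∪ Z) ∩ (Y ∩ Z)) ∩ W) and 3 ∉ (Z Δ Y), so 3 ∉ (((X ∪ Z) ∩ (Y ∩ Z)) ∩ W) ∩ (Z Δ Y)
3 ∉ X and 3 ∈ Y, so 3 ∈ X ∪ Y
3 ∉ ((((X ∪ Z) ∩ (Y ∩ Z)) ∩ W) ∩ (Z Δ Y)) and 3 ∈ (X ∪ Y), so 3 ∉ ((((X ∪ Z) ∩ (Y ∩ Z)) ∩ W) ∩ (Z Δ Y)) − (X ∪ Y)

No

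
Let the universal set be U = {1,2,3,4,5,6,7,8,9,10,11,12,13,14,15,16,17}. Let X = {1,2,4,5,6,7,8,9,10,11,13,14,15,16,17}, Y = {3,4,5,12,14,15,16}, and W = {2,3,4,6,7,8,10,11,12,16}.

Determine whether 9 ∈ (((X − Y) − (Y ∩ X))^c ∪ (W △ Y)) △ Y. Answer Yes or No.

9 ∈ X and 9 ∉ Y, so 9 ∈ X − Y
9 ∉ Y and 9 ∈ X, so 9 ∉ Y ∩ X
9 ∈ (X − Y) and 9 ∉ (Y ∩ X), so 9 ∈ (X − Y) − (Y ∩ X)
9 ∉ ((X − Y) − (Y ∩ X))^c since 9 ∈ ((X − Y) − (Y ∩ X))
9 ∉ W and 9 ∉ Y, so 9 ∉ W △ Y
9 ∉ ((X − Y) − (Y ∩ X))^c and 9 ∉ (W △ Y), so 9 ∉ ((X − Y) − (Y ∩ X))^c ∪ (W △ Y)
9 ∉ (((X − Y) − (Y ∩ X))^c ∪ (W △ Y)) and 9 ∉ Y, so 9 ∉ (((X − Y) − (Y ∩ X))^c ∪ (W △ Y)) △ Y

No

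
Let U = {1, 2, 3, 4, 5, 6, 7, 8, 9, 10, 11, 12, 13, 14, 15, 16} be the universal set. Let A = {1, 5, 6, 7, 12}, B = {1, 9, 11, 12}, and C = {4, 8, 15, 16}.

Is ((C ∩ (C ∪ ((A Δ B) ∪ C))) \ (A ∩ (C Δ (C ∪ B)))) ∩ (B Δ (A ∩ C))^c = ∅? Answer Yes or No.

A Δ B = {5, 6, 7, 9, 11}
(A Δ B) ∪ C = {4, 5, 6, 7, 8, 9, 11, 15, 16}
C ∪ ((A Δ B) ∪ C) = {4, 5, 6, 7, 8, 9, 11, 15, 16}
C ∩ (C ∪ ((A Δ B) ∪ C)) = {4, 8, 15, 16}
C ∪ B = {1, 4, 8, 9, 11, 12, 15, 16}
C Δ (C ∪ B) = {1, 9, 11, 12}
A ∩ (C Δ (C ∪ B)) = {1, 12}
(C ∩ (C ∪ ((A Δ B) ∪ C))) \ (A ∩ (C Δ (C ∪ B))) = {4, 8, 15, 16}
A ∩ C = {}
B Δ (A ∩ C) = {1, 9, 11, 12}
(B Δ (A ∩ C))^c = {2, 3, 4, 5, 6, 7, 8, 10, 13, 14, 15, 16}
4 lies in both, so they are not disjoint.

No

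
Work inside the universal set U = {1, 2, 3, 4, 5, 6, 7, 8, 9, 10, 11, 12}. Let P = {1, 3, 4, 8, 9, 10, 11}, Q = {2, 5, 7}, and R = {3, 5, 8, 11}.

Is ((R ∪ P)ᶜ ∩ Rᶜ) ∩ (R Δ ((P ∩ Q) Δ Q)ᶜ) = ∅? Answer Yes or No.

No

R ∪ P = {1, 3, 4, 5, 8, 9, 10, 11}
(R ∪ P)ᶜ = {2, 6, 7, 12}
Rᶜ = {1, 2, 4, 6, 7, 9, 10, 12}
(R ∪ P)ᶜ ∩ Rᶜ = {2, 6, 7, 12}
P ∩ Q = {}
(P ∩ Q) Δ Q = {2, 5, 7}
((P ∩ Q) Δ Q)ᶜ = {1, 3, 4, 6, 8, 9, 10, 11, 12}
R Δ ((P ∩ Q) Δ Q)ᶜ = {1, 4, 5, 6, 9, 10, 12}
6 lies in both, so they are not disjoint.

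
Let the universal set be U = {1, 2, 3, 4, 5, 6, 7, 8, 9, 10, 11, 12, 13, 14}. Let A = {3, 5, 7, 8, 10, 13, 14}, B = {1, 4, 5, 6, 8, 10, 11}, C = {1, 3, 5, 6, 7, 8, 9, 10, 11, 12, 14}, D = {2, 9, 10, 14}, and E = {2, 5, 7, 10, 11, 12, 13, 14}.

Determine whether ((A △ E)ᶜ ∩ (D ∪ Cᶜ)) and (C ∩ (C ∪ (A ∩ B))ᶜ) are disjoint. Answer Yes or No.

A △ E = {2, 3, 8, 11, 12}
(A △ E)ᶜ = {1, 4, 5, 6, 7, 9, 10, 13, 14}
Cᶜ = {2, 4, 13}
D ∪ Cᶜ = {2, 4, 9, 10, 13, 14}
(A △ E)ᶜ ∩ (D ∪ Cᶜ) = {4, 9, 10, 13, 14}
A ∩ B = {5, 8, 10}
C ∪ (A ∩ B) = {1, 3, 5, 6, 7, 8, 9, 10, 11, 12, 14}
(C ∪ (A ∩ B))ᶜ = {2, 4, 13}
C ∩ (C ∪ (A ∩ B))ᶜ = {}
{4, 9, 10, 13, 14} and {} share no elements.

Yes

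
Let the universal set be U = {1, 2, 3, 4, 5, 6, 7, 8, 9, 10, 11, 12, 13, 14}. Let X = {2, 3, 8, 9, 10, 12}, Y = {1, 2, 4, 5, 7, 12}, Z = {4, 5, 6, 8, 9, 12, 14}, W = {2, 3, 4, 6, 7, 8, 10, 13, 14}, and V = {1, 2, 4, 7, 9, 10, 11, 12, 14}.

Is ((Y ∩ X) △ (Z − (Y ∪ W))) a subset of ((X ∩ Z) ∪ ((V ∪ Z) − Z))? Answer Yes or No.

Y ∩ X = {2, 12}
Y ∪ W = {1, 2, 3, 4, 5, 6, 7, 8, 10, 12, 13, 14}
Z − (Y ∪ W) = {9}
(Y ∩ X) △ (Z − (Y ∪ W)) = {2, 9, 12}
X ∩ Z = {8, 9, 12}
V ∪ Z = {1, 2, 4, 5, 6, 7, 8, 9, 10, 11, 12, 14}
(V ∪ Z) − Z = {1, 2, 7, 10, 11}
(X ∩ Z) ∪ ((V ∪ Z) − Z) = {1, 2, 7, 8, 9, 10, 11, 12}
Every element of {2, 9, 12} is in {1, 2, 7, 8, 9, 10, 11, 12}, so (Y ∩ X) △ (Z − (Y ∪ W)) ⊆ (X ∩ Z) ∪ ((V ∪ Z) − Z).

Yes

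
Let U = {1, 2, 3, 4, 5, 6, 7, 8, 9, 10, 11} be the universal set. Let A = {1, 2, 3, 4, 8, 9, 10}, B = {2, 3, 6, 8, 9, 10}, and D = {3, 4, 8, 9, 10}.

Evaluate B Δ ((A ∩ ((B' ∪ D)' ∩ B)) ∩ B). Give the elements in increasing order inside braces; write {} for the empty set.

{3, 6, 8, 9, 10}

B' = {1, 4, 5, 7, 11}
B' ∪ D = {1, 3, 4, 5, 7, 8, 9, 10, 11}
(B' ∪ D)' = {2, 6}
(B' ∪ D)' ∩ B = {2, 6}
A ∩ ((B' ∪ D)' ∩ B) = {2}
(A ∩ ((B' ∪ D)' ∩ B)) ∩ B = {2}
B Δ ((A ∩ ((B' ∪ D)' ∩ B)) ∩ B) = {3, 6, 8, 9, 10}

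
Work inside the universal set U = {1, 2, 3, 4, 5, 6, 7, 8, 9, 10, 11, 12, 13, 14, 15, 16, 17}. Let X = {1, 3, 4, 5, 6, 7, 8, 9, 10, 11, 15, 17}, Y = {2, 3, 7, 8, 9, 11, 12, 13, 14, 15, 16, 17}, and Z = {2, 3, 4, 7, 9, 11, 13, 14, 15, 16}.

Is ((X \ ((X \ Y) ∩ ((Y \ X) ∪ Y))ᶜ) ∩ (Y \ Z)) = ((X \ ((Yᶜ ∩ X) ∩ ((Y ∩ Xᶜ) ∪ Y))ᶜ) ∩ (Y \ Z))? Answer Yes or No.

Yes

X \ Y = {1, 4, 5, 6, 10}
Y \ X = {2, 12, 13, 14, 16}
(Y \ X) ∪ Y = {2, 3, 7, 8, 9, 11, 12, 13, 14, 15, 16, 17}
(X \ Y) ∩ ((Y \ X) ∪ Y) = {}
((X \ Y) ∩ ((Y \ X) ∪ Y))ᶜ = {1, 2, 3, 4, 5, 6, 7, 8, 9, 10, 11, 12, 13, 14, 15, 16, 17}
X \ ((X \ Y) ∩ ((Y \ X) ∪ Y))ᶜ = {}
Y \ Z = {8, 12, 17}
(X \ ((X \ Y) ∩ ((Y \ X) ∪ Y))ᶜ) ∩ (Y \ Z) = {}
Yᶜ = {1, 4, 5, 6, 10}
Yᶜ ∩ X = {1, 4, 5, 6, 10}
Xᶜ = {2, 12, 13, 14, 16}
Y ∩ Xᶜ = {2, 12, 13, 14, 16}
(Y ∩ Xᶜ) ∪ Y = {2, 3, 7, 8, 9, 11, 12, 13, 14, 15, 16, 17}
(Yᶜ ∩ X) ∩ ((Y ∩ Xᶜ) ∪ Y) = {}
((Yᶜ ∩ X) ∩ ((Y ∩ Xᶜ) ∪ Y))ᶜ = {1, 2, 3, 4, 5, 6, 7, 8, 9, 10, 11, 12, 13, 14, 15, 16, 17}
X \ ((Yᶜ ∩ X) ∩ ((Y ∩ Xᶜ) ∪ Y))ᶜ = {}
(X \ ((Yᶜ ∩ X) ∩ ((Y ∩ Xᶜ) ∪ Y))ᶜ) ∩ (Y \ Z) = {}
Both equal {}, so (X \ ((X \ Y) ∩ ((Y \ X) ∪ Y))ᶜ) ∩ (Y \ Z) = (X \ ((Yᶜ ∩ X) ∩ ((Y ∩ Xᶜ) ∪ Y))ᶜ) ∩ (Y \ Z).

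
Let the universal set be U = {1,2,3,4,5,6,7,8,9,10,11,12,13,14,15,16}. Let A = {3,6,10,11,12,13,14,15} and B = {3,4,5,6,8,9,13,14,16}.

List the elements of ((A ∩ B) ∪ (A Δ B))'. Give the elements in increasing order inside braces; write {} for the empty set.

{1,2,7}

A ∩ B = {3,6,13,14}
A Δ B = {4,5,8,9,10,11,12,15,16}
(A ∩ B) ∪ (A Δ B) = {3,4,5,6,8,9,10,11,12,13,14,15,16}
((A ∩ B) ∪ (A Δ B))' = {1,2,7}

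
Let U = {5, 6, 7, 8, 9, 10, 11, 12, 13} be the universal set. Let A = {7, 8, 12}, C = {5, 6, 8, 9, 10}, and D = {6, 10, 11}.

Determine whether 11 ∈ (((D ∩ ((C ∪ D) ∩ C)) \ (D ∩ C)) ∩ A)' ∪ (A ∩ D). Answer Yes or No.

11 ∉ C and 11 ∈ D, so 11 ∈ C ∪ D
11 ∈ (C ∪ D) and 11 ∉ C, so 11 ∉ (C ∪ D) ∩ C
11 ∈ D and 11 ∉ ((C ∪ D) ∩ C), so 11 ∉ D ∩ ((C ∪ D) ∩ C)
11 ∈ D and 11 ∉ C, so 11 ∉ D ∩ C
11 ∉ (D ∩ ((C ∪ D) ∩ C)) and 11 ∉ (D ∩ C), so 11 ∉ (D ∩ ((C ∪ D) ∩ C)) \ (D ∩ C)
11 ∉ ((D ∩ ((C ∪ D) ∩ C)) \ (D ∩ C)) and 11 ∉ A, so 11 ∉ ((D ∩ ((C ∪ D) ∩ C)) \ (D ∩ C)) ∩ A
11 ∈ (((D ∩ ((C ∪ D) ∩ C)) \ (D ∩ C)) ∩ A)' since 11 ∉ (((D ∩ ((C ∪ D) ∩ C)) \ (D ∩ C)) ∩ A)
11 ∉ A and 11 ∈ D, so 11 ∉ A ∩ D
11 ∈ (((D ∩ ((C ∪ D) ∩ C)) \ (D ∩ C)) ∩ A)' and 11 ∉ (A ∩ D), so 11 ∈ (((D ∩ ((C ∪ D) ∩ C)) \ (D ∩ C)) ∩ A)' ∪ (A ∩ D)

Yes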